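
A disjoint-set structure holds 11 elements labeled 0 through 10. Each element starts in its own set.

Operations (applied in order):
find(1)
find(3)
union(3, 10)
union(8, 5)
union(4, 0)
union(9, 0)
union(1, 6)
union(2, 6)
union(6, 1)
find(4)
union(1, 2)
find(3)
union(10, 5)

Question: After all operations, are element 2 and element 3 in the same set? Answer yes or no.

Answer: no

Derivation:
Step 1: find(1) -> no change; set of 1 is {1}
Step 2: find(3) -> no change; set of 3 is {3}
Step 3: union(3, 10) -> merged; set of 3 now {3, 10}
Step 4: union(8, 5) -> merged; set of 8 now {5, 8}
Step 5: union(4, 0) -> merged; set of 4 now {0, 4}
Step 6: union(9, 0) -> merged; set of 9 now {0, 4, 9}
Step 7: union(1, 6) -> merged; set of 1 now {1, 6}
Step 8: union(2, 6) -> merged; set of 2 now {1, 2, 6}
Step 9: union(6, 1) -> already same set; set of 6 now {1, 2, 6}
Step 10: find(4) -> no change; set of 4 is {0, 4, 9}
Step 11: union(1, 2) -> already same set; set of 1 now {1, 2, 6}
Step 12: find(3) -> no change; set of 3 is {3, 10}
Step 13: union(10, 5) -> merged; set of 10 now {3, 5, 8, 10}
Set of 2: {1, 2, 6}; 3 is not a member.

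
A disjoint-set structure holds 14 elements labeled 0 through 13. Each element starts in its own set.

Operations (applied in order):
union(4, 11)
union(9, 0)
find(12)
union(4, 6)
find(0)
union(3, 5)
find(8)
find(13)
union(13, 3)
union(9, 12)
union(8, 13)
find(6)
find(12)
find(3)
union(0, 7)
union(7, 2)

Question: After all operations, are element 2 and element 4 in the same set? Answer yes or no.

Answer: no

Derivation:
Step 1: union(4, 11) -> merged; set of 4 now {4, 11}
Step 2: union(9, 0) -> merged; set of 9 now {0, 9}
Step 3: find(12) -> no change; set of 12 is {12}
Step 4: union(4, 6) -> merged; set of 4 now {4, 6, 11}
Step 5: find(0) -> no change; set of 0 is {0, 9}
Step 6: union(3, 5) -> merged; set of 3 now {3, 5}
Step 7: find(8) -> no change; set of 8 is {8}
Step 8: find(13) -> no change; set of 13 is {13}
Step 9: union(13, 3) -> merged; set of 13 now {3, 5, 13}
Step 10: union(9, 12) -> merged; set of 9 now {0, 9, 12}
Step 11: union(8, 13) -> merged; set of 8 now {3, 5, 8, 13}
Step 12: find(6) -> no change; set of 6 is {4, 6, 11}
Step 13: find(12) -> no change; set of 12 is {0, 9, 12}
Step 14: find(3) -> no change; set of 3 is {3, 5, 8, 13}
Step 15: union(0, 7) -> merged; set of 0 now {0, 7, 9, 12}
Step 16: union(7, 2) -> merged; set of 7 now {0, 2, 7, 9, 12}
Set of 2: {0, 2, 7, 9, 12}; 4 is not a member.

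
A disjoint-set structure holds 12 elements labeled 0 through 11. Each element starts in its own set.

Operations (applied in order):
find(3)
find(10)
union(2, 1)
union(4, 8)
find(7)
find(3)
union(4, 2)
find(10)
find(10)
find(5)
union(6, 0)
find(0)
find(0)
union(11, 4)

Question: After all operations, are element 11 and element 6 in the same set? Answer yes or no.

Answer: no

Derivation:
Step 1: find(3) -> no change; set of 3 is {3}
Step 2: find(10) -> no change; set of 10 is {10}
Step 3: union(2, 1) -> merged; set of 2 now {1, 2}
Step 4: union(4, 8) -> merged; set of 4 now {4, 8}
Step 5: find(7) -> no change; set of 7 is {7}
Step 6: find(3) -> no change; set of 3 is {3}
Step 7: union(4, 2) -> merged; set of 4 now {1, 2, 4, 8}
Step 8: find(10) -> no change; set of 10 is {10}
Step 9: find(10) -> no change; set of 10 is {10}
Step 10: find(5) -> no change; set of 5 is {5}
Step 11: union(6, 0) -> merged; set of 6 now {0, 6}
Step 12: find(0) -> no change; set of 0 is {0, 6}
Step 13: find(0) -> no change; set of 0 is {0, 6}
Step 14: union(11, 4) -> merged; set of 11 now {1, 2, 4, 8, 11}
Set of 11: {1, 2, 4, 8, 11}; 6 is not a member.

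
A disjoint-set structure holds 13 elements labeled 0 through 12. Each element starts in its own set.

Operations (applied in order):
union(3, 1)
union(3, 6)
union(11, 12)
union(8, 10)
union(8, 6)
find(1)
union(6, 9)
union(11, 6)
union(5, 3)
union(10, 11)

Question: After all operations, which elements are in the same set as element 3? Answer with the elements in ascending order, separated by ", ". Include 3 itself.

Step 1: union(3, 1) -> merged; set of 3 now {1, 3}
Step 2: union(3, 6) -> merged; set of 3 now {1, 3, 6}
Step 3: union(11, 12) -> merged; set of 11 now {11, 12}
Step 4: union(8, 10) -> merged; set of 8 now {8, 10}
Step 5: union(8, 6) -> merged; set of 8 now {1, 3, 6, 8, 10}
Step 6: find(1) -> no change; set of 1 is {1, 3, 6, 8, 10}
Step 7: union(6, 9) -> merged; set of 6 now {1, 3, 6, 8, 9, 10}
Step 8: union(11, 6) -> merged; set of 11 now {1, 3, 6, 8, 9, 10, 11, 12}
Step 9: union(5, 3) -> merged; set of 5 now {1, 3, 5, 6, 8, 9, 10, 11, 12}
Step 10: union(10, 11) -> already same set; set of 10 now {1, 3, 5, 6, 8, 9, 10, 11, 12}
Component of 3: {1, 3, 5, 6, 8, 9, 10, 11, 12}

Answer: 1, 3, 5, 6, 8, 9, 10, 11, 12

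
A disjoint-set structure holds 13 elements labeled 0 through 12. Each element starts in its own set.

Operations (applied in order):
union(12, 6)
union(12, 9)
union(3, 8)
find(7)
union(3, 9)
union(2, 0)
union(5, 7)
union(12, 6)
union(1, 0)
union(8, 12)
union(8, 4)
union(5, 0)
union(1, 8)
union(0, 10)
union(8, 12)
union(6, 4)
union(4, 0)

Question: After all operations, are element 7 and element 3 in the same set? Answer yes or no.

Step 1: union(12, 6) -> merged; set of 12 now {6, 12}
Step 2: union(12, 9) -> merged; set of 12 now {6, 9, 12}
Step 3: union(3, 8) -> merged; set of 3 now {3, 8}
Step 4: find(7) -> no change; set of 7 is {7}
Step 5: union(3, 9) -> merged; set of 3 now {3, 6, 8, 9, 12}
Step 6: union(2, 0) -> merged; set of 2 now {0, 2}
Step 7: union(5, 7) -> merged; set of 5 now {5, 7}
Step 8: union(12, 6) -> already same set; set of 12 now {3, 6, 8, 9, 12}
Step 9: union(1, 0) -> merged; set of 1 now {0, 1, 2}
Step 10: union(8, 12) -> already same set; set of 8 now {3, 6, 8, 9, 12}
Step 11: union(8, 4) -> merged; set of 8 now {3, 4, 6, 8, 9, 12}
Step 12: union(5, 0) -> merged; set of 5 now {0, 1, 2, 5, 7}
Step 13: union(1, 8) -> merged; set of 1 now {0, 1, 2, 3, 4, 5, 6, 7, 8, 9, 12}
Step 14: union(0, 10) -> merged; set of 0 now {0, 1, 2, 3, 4, 5, 6, 7, 8, 9, 10, 12}
Step 15: union(8, 12) -> already same set; set of 8 now {0, 1, 2, 3, 4, 5, 6, 7, 8, 9, 10, 12}
Step 16: union(6, 4) -> already same set; set of 6 now {0, 1, 2, 3, 4, 5, 6, 7, 8, 9, 10, 12}
Step 17: union(4, 0) -> already same set; set of 4 now {0, 1, 2, 3, 4, 5, 6, 7, 8, 9, 10, 12}
Set of 7: {0, 1, 2, 3, 4, 5, 6, 7, 8, 9, 10, 12}; 3 is a member.

Answer: yes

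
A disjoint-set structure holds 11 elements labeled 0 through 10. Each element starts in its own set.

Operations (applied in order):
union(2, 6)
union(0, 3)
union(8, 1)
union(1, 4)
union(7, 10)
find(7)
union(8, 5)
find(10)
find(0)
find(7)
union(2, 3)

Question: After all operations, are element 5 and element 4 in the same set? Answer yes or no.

Step 1: union(2, 6) -> merged; set of 2 now {2, 6}
Step 2: union(0, 3) -> merged; set of 0 now {0, 3}
Step 3: union(8, 1) -> merged; set of 8 now {1, 8}
Step 4: union(1, 4) -> merged; set of 1 now {1, 4, 8}
Step 5: union(7, 10) -> merged; set of 7 now {7, 10}
Step 6: find(7) -> no change; set of 7 is {7, 10}
Step 7: union(8, 5) -> merged; set of 8 now {1, 4, 5, 8}
Step 8: find(10) -> no change; set of 10 is {7, 10}
Step 9: find(0) -> no change; set of 0 is {0, 3}
Step 10: find(7) -> no change; set of 7 is {7, 10}
Step 11: union(2, 3) -> merged; set of 2 now {0, 2, 3, 6}
Set of 5: {1, 4, 5, 8}; 4 is a member.

Answer: yes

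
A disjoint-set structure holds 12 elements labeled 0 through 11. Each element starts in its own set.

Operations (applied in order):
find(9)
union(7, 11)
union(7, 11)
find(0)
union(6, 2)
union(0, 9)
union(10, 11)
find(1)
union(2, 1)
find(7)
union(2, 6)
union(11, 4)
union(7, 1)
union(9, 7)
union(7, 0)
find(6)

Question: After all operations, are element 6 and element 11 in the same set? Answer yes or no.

Step 1: find(9) -> no change; set of 9 is {9}
Step 2: union(7, 11) -> merged; set of 7 now {7, 11}
Step 3: union(7, 11) -> already same set; set of 7 now {7, 11}
Step 4: find(0) -> no change; set of 0 is {0}
Step 5: union(6, 2) -> merged; set of 6 now {2, 6}
Step 6: union(0, 9) -> merged; set of 0 now {0, 9}
Step 7: union(10, 11) -> merged; set of 10 now {7, 10, 11}
Step 8: find(1) -> no change; set of 1 is {1}
Step 9: union(2, 1) -> merged; set of 2 now {1, 2, 6}
Step 10: find(7) -> no change; set of 7 is {7, 10, 11}
Step 11: union(2, 6) -> already same set; set of 2 now {1, 2, 6}
Step 12: union(11, 4) -> merged; set of 11 now {4, 7, 10, 11}
Step 13: union(7, 1) -> merged; set of 7 now {1, 2, 4, 6, 7, 10, 11}
Step 14: union(9, 7) -> merged; set of 9 now {0, 1, 2, 4, 6, 7, 9, 10, 11}
Step 15: union(7, 0) -> already same set; set of 7 now {0, 1, 2, 4, 6, 7, 9, 10, 11}
Step 16: find(6) -> no change; set of 6 is {0, 1, 2, 4, 6, 7, 9, 10, 11}
Set of 6: {0, 1, 2, 4, 6, 7, 9, 10, 11}; 11 is a member.

Answer: yes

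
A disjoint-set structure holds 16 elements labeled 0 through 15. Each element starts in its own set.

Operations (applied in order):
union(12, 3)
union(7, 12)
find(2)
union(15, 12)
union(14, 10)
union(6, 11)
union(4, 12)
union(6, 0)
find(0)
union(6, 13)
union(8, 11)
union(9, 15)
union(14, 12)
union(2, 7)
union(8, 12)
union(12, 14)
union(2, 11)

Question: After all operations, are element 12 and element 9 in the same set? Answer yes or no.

Step 1: union(12, 3) -> merged; set of 12 now {3, 12}
Step 2: union(7, 12) -> merged; set of 7 now {3, 7, 12}
Step 3: find(2) -> no change; set of 2 is {2}
Step 4: union(15, 12) -> merged; set of 15 now {3, 7, 12, 15}
Step 5: union(14, 10) -> merged; set of 14 now {10, 14}
Step 6: union(6, 11) -> merged; set of 6 now {6, 11}
Step 7: union(4, 12) -> merged; set of 4 now {3, 4, 7, 12, 15}
Step 8: union(6, 0) -> merged; set of 6 now {0, 6, 11}
Step 9: find(0) -> no change; set of 0 is {0, 6, 11}
Step 10: union(6, 13) -> merged; set of 6 now {0, 6, 11, 13}
Step 11: union(8, 11) -> merged; set of 8 now {0, 6, 8, 11, 13}
Step 12: union(9, 15) -> merged; set of 9 now {3, 4, 7, 9, 12, 15}
Step 13: union(14, 12) -> merged; set of 14 now {3, 4, 7, 9, 10, 12, 14, 15}
Step 14: union(2, 7) -> merged; set of 2 now {2, 3, 4, 7, 9, 10, 12, 14, 15}
Step 15: union(8, 12) -> merged; set of 8 now {0, 2, 3, 4, 6, 7, 8, 9, 10, 11, 12, 13, 14, 15}
Step 16: union(12, 14) -> already same set; set of 12 now {0, 2, 3, 4, 6, 7, 8, 9, 10, 11, 12, 13, 14, 15}
Step 17: union(2, 11) -> already same set; set of 2 now {0, 2, 3, 4, 6, 7, 8, 9, 10, 11, 12, 13, 14, 15}
Set of 12: {0, 2, 3, 4, 6, 7, 8, 9, 10, 11, 12, 13, 14, 15}; 9 is a member.

Answer: yes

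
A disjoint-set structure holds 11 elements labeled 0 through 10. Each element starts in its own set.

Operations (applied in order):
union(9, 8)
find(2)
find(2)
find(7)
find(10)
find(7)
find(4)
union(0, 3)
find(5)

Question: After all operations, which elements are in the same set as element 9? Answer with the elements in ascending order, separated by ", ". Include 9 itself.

Step 1: union(9, 8) -> merged; set of 9 now {8, 9}
Step 2: find(2) -> no change; set of 2 is {2}
Step 3: find(2) -> no change; set of 2 is {2}
Step 4: find(7) -> no change; set of 7 is {7}
Step 5: find(10) -> no change; set of 10 is {10}
Step 6: find(7) -> no change; set of 7 is {7}
Step 7: find(4) -> no change; set of 4 is {4}
Step 8: union(0, 3) -> merged; set of 0 now {0, 3}
Step 9: find(5) -> no change; set of 5 is {5}
Component of 9: {8, 9}

Answer: 8, 9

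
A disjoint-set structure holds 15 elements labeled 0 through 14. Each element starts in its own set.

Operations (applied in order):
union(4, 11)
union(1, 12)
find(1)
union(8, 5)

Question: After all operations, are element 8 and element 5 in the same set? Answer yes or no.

Answer: yes

Derivation:
Step 1: union(4, 11) -> merged; set of 4 now {4, 11}
Step 2: union(1, 12) -> merged; set of 1 now {1, 12}
Step 3: find(1) -> no change; set of 1 is {1, 12}
Step 4: union(8, 5) -> merged; set of 8 now {5, 8}
Set of 8: {5, 8}; 5 is a member.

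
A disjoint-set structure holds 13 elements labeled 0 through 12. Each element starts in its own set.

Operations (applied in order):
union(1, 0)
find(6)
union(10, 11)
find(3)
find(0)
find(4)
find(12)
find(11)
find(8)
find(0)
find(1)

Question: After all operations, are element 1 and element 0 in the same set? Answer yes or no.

Answer: yes

Derivation:
Step 1: union(1, 0) -> merged; set of 1 now {0, 1}
Step 2: find(6) -> no change; set of 6 is {6}
Step 3: union(10, 11) -> merged; set of 10 now {10, 11}
Step 4: find(3) -> no change; set of 3 is {3}
Step 5: find(0) -> no change; set of 0 is {0, 1}
Step 6: find(4) -> no change; set of 4 is {4}
Step 7: find(12) -> no change; set of 12 is {12}
Step 8: find(11) -> no change; set of 11 is {10, 11}
Step 9: find(8) -> no change; set of 8 is {8}
Step 10: find(0) -> no change; set of 0 is {0, 1}
Step 11: find(1) -> no change; set of 1 is {0, 1}
Set of 1: {0, 1}; 0 is a member.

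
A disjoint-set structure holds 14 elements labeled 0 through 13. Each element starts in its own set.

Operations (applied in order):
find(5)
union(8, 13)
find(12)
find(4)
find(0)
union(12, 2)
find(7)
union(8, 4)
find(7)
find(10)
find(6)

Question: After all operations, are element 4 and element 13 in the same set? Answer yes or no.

Step 1: find(5) -> no change; set of 5 is {5}
Step 2: union(8, 13) -> merged; set of 8 now {8, 13}
Step 3: find(12) -> no change; set of 12 is {12}
Step 4: find(4) -> no change; set of 4 is {4}
Step 5: find(0) -> no change; set of 0 is {0}
Step 6: union(12, 2) -> merged; set of 12 now {2, 12}
Step 7: find(7) -> no change; set of 7 is {7}
Step 8: union(8, 4) -> merged; set of 8 now {4, 8, 13}
Step 9: find(7) -> no change; set of 7 is {7}
Step 10: find(10) -> no change; set of 10 is {10}
Step 11: find(6) -> no change; set of 6 is {6}
Set of 4: {4, 8, 13}; 13 is a member.

Answer: yes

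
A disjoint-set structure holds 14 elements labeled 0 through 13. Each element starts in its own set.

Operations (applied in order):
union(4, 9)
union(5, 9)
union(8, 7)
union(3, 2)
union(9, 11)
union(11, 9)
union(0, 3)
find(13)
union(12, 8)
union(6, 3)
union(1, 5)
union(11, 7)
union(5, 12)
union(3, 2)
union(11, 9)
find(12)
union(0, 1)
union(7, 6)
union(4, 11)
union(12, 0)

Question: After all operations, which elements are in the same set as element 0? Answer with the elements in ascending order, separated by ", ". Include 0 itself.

Answer: 0, 1, 2, 3, 4, 5, 6, 7, 8, 9, 11, 12

Derivation:
Step 1: union(4, 9) -> merged; set of 4 now {4, 9}
Step 2: union(5, 9) -> merged; set of 5 now {4, 5, 9}
Step 3: union(8, 7) -> merged; set of 8 now {7, 8}
Step 4: union(3, 2) -> merged; set of 3 now {2, 3}
Step 5: union(9, 11) -> merged; set of 9 now {4, 5, 9, 11}
Step 6: union(11, 9) -> already same set; set of 11 now {4, 5, 9, 11}
Step 7: union(0, 3) -> merged; set of 0 now {0, 2, 3}
Step 8: find(13) -> no change; set of 13 is {13}
Step 9: union(12, 8) -> merged; set of 12 now {7, 8, 12}
Step 10: union(6, 3) -> merged; set of 6 now {0, 2, 3, 6}
Step 11: union(1, 5) -> merged; set of 1 now {1, 4, 5, 9, 11}
Step 12: union(11, 7) -> merged; set of 11 now {1, 4, 5, 7, 8, 9, 11, 12}
Step 13: union(5, 12) -> already same set; set of 5 now {1, 4, 5, 7, 8, 9, 11, 12}
Step 14: union(3, 2) -> already same set; set of 3 now {0, 2, 3, 6}
Step 15: union(11, 9) -> already same set; set of 11 now {1, 4, 5, 7, 8, 9, 11, 12}
Step 16: find(12) -> no change; set of 12 is {1, 4, 5, 7, 8, 9, 11, 12}
Step 17: union(0, 1) -> merged; set of 0 now {0, 1, 2, 3, 4, 5, 6, 7, 8, 9, 11, 12}
Step 18: union(7, 6) -> already same set; set of 7 now {0, 1, 2, 3, 4, 5, 6, 7, 8, 9, 11, 12}
Step 19: union(4, 11) -> already same set; set of 4 now {0, 1, 2, 3, 4, 5, 6, 7, 8, 9, 11, 12}
Step 20: union(12, 0) -> already same set; set of 12 now {0, 1, 2, 3, 4, 5, 6, 7, 8, 9, 11, 12}
Component of 0: {0, 1, 2, 3, 4, 5, 6, 7, 8, 9, 11, 12}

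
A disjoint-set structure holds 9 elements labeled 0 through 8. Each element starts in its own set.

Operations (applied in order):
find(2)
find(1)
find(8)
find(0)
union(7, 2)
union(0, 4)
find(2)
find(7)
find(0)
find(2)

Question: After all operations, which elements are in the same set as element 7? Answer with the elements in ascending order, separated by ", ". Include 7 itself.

Step 1: find(2) -> no change; set of 2 is {2}
Step 2: find(1) -> no change; set of 1 is {1}
Step 3: find(8) -> no change; set of 8 is {8}
Step 4: find(0) -> no change; set of 0 is {0}
Step 5: union(7, 2) -> merged; set of 7 now {2, 7}
Step 6: union(0, 4) -> merged; set of 0 now {0, 4}
Step 7: find(2) -> no change; set of 2 is {2, 7}
Step 8: find(7) -> no change; set of 7 is {2, 7}
Step 9: find(0) -> no change; set of 0 is {0, 4}
Step 10: find(2) -> no change; set of 2 is {2, 7}
Component of 7: {2, 7}

Answer: 2, 7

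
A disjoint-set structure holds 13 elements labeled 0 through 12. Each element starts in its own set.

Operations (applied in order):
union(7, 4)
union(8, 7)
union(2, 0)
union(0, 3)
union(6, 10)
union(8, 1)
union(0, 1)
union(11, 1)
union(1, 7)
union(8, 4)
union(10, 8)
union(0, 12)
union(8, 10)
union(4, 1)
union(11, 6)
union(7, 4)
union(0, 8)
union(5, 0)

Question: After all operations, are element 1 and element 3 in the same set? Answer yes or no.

Answer: yes

Derivation:
Step 1: union(7, 4) -> merged; set of 7 now {4, 7}
Step 2: union(8, 7) -> merged; set of 8 now {4, 7, 8}
Step 3: union(2, 0) -> merged; set of 2 now {0, 2}
Step 4: union(0, 3) -> merged; set of 0 now {0, 2, 3}
Step 5: union(6, 10) -> merged; set of 6 now {6, 10}
Step 6: union(8, 1) -> merged; set of 8 now {1, 4, 7, 8}
Step 7: union(0, 1) -> merged; set of 0 now {0, 1, 2, 3, 4, 7, 8}
Step 8: union(11, 1) -> merged; set of 11 now {0, 1, 2, 3, 4, 7, 8, 11}
Step 9: union(1, 7) -> already same set; set of 1 now {0, 1, 2, 3, 4, 7, 8, 11}
Step 10: union(8, 4) -> already same set; set of 8 now {0, 1, 2, 3, 4, 7, 8, 11}
Step 11: union(10, 8) -> merged; set of 10 now {0, 1, 2, 3, 4, 6, 7, 8, 10, 11}
Step 12: union(0, 12) -> merged; set of 0 now {0, 1, 2, 3, 4, 6, 7, 8, 10, 11, 12}
Step 13: union(8, 10) -> already same set; set of 8 now {0, 1, 2, 3, 4, 6, 7, 8, 10, 11, 12}
Step 14: union(4, 1) -> already same set; set of 4 now {0, 1, 2, 3, 4, 6, 7, 8, 10, 11, 12}
Step 15: union(11, 6) -> already same set; set of 11 now {0, 1, 2, 3, 4, 6, 7, 8, 10, 11, 12}
Step 16: union(7, 4) -> already same set; set of 7 now {0, 1, 2, 3, 4, 6, 7, 8, 10, 11, 12}
Step 17: union(0, 8) -> already same set; set of 0 now {0, 1, 2, 3, 4, 6, 7, 8, 10, 11, 12}
Step 18: union(5, 0) -> merged; set of 5 now {0, 1, 2, 3, 4, 5, 6, 7, 8, 10, 11, 12}
Set of 1: {0, 1, 2, 3, 4, 5, 6, 7, 8, 10, 11, 12}; 3 is a member.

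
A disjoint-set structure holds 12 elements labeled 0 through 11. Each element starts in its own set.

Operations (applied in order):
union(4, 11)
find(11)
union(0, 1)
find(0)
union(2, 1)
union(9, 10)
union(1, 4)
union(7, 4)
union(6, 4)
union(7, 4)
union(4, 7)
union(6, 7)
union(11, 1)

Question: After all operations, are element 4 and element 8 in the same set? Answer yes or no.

Step 1: union(4, 11) -> merged; set of 4 now {4, 11}
Step 2: find(11) -> no change; set of 11 is {4, 11}
Step 3: union(0, 1) -> merged; set of 0 now {0, 1}
Step 4: find(0) -> no change; set of 0 is {0, 1}
Step 5: union(2, 1) -> merged; set of 2 now {0, 1, 2}
Step 6: union(9, 10) -> merged; set of 9 now {9, 10}
Step 7: union(1, 4) -> merged; set of 1 now {0, 1, 2, 4, 11}
Step 8: union(7, 4) -> merged; set of 7 now {0, 1, 2, 4, 7, 11}
Step 9: union(6, 4) -> merged; set of 6 now {0, 1, 2, 4, 6, 7, 11}
Step 10: union(7, 4) -> already same set; set of 7 now {0, 1, 2, 4, 6, 7, 11}
Step 11: union(4, 7) -> already same set; set of 4 now {0, 1, 2, 4, 6, 7, 11}
Step 12: union(6, 7) -> already same set; set of 6 now {0, 1, 2, 4, 6, 7, 11}
Step 13: union(11, 1) -> already same set; set of 11 now {0, 1, 2, 4, 6, 7, 11}
Set of 4: {0, 1, 2, 4, 6, 7, 11}; 8 is not a member.

Answer: no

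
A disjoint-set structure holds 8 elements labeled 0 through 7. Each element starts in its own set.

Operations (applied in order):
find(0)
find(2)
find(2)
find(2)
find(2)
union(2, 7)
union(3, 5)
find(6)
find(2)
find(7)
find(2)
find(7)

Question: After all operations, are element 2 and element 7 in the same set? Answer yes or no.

Step 1: find(0) -> no change; set of 0 is {0}
Step 2: find(2) -> no change; set of 2 is {2}
Step 3: find(2) -> no change; set of 2 is {2}
Step 4: find(2) -> no change; set of 2 is {2}
Step 5: find(2) -> no change; set of 2 is {2}
Step 6: union(2, 7) -> merged; set of 2 now {2, 7}
Step 7: union(3, 5) -> merged; set of 3 now {3, 5}
Step 8: find(6) -> no change; set of 6 is {6}
Step 9: find(2) -> no change; set of 2 is {2, 7}
Step 10: find(7) -> no change; set of 7 is {2, 7}
Step 11: find(2) -> no change; set of 2 is {2, 7}
Step 12: find(7) -> no change; set of 7 is {2, 7}
Set of 2: {2, 7}; 7 is a member.

Answer: yes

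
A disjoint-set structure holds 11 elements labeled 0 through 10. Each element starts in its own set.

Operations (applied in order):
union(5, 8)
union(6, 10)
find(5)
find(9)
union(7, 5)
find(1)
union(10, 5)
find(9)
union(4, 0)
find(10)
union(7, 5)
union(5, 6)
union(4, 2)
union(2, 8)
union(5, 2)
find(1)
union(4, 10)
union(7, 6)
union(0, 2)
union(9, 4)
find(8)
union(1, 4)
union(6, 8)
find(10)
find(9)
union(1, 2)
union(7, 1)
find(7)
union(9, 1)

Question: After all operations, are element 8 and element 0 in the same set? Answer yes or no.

Step 1: union(5, 8) -> merged; set of 5 now {5, 8}
Step 2: union(6, 10) -> merged; set of 6 now {6, 10}
Step 3: find(5) -> no change; set of 5 is {5, 8}
Step 4: find(9) -> no change; set of 9 is {9}
Step 5: union(7, 5) -> merged; set of 7 now {5, 7, 8}
Step 6: find(1) -> no change; set of 1 is {1}
Step 7: union(10, 5) -> merged; set of 10 now {5, 6, 7, 8, 10}
Step 8: find(9) -> no change; set of 9 is {9}
Step 9: union(4, 0) -> merged; set of 4 now {0, 4}
Step 10: find(10) -> no change; set of 10 is {5, 6, 7, 8, 10}
Step 11: union(7, 5) -> already same set; set of 7 now {5, 6, 7, 8, 10}
Step 12: union(5, 6) -> already same set; set of 5 now {5, 6, 7, 8, 10}
Step 13: union(4, 2) -> merged; set of 4 now {0, 2, 4}
Step 14: union(2, 8) -> merged; set of 2 now {0, 2, 4, 5, 6, 7, 8, 10}
Step 15: union(5, 2) -> already same set; set of 5 now {0, 2, 4, 5, 6, 7, 8, 10}
Step 16: find(1) -> no change; set of 1 is {1}
Step 17: union(4, 10) -> already same set; set of 4 now {0, 2, 4, 5, 6, 7, 8, 10}
Step 18: union(7, 6) -> already same set; set of 7 now {0, 2, 4, 5, 6, 7, 8, 10}
Step 19: union(0, 2) -> already same set; set of 0 now {0, 2, 4, 5, 6, 7, 8, 10}
Step 20: union(9, 4) -> merged; set of 9 now {0, 2, 4, 5, 6, 7, 8, 9, 10}
Step 21: find(8) -> no change; set of 8 is {0, 2, 4, 5, 6, 7, 8, 9, 10}
Step 22: union(1, 4) -> merged; set of 1 now {0, 1, 2, 4, 5, 6, 7, 8, 9, 10}
Step 23: union(6, 8) -> already same set; set of 6 now {0, 1, 2, 4, 5, 6, 7, 8, 9, 10}
Step 24: find(10) -> no change; set of 10 is {0, 1, 2, 4, 5, 6, 7, 8, 9, 10}
Step 25: find(9) -> no change; set of 9 is {0, 1, 2, 4, 5, 6, 7, 8, 9, 10}
Step 26: union(1, 2) -> already same set; set of 1 now {0, 1, 2, 4, 5, 6, 7, 8, 9, 10}
Step 27: union(7, 1) -> already same set; set of 7 now {0, 1, 2, 4, 5, 6, 7, 8, 9, 10}
Step 28: find(7) -> no change; set of 7 is {0, 1, 2, 4, 5, 6, 7, 8, 9, 10}
Step 29: union(9, 1) -> already same set; set of 9 now {0, 1, 2, 4, 5, 6, 7, 8, 9, 10}
Set of 8: {0, 1, 2, 4, 5, 6, 7, 8, 9, 10}; 0 is a member.

Answer: yes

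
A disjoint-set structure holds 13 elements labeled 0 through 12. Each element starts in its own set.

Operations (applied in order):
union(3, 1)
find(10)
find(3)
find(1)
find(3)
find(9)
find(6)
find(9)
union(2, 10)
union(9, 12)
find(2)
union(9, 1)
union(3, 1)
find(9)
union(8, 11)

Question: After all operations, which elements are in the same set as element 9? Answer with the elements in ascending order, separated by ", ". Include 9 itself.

Answer: 1, 3, 9, 12

Derivation:
Step 1: union(3, 1) -> merged; set of 3 now {1, 3}
Step 2: find(10) -> no change; set of 10 is {10}
Step 3: find(3) -> no change; set of 3 is {1, 3}
Step 4: find(1) -> no change; set of 1 is {1, 3}
Step 5: find(3) -> no change; set of 3 is {1, 3}
Step 6: find(9) -> no change; set of 9 is {9}
Step 7: find(6) -> no change; set of 6 is {6}
Step 8: find(9) -> no change; set of 9 is {9}
Step 9: union(2, 10) -> merged; set of 2 now {2, 10}
Step 10: union(9, 12) -> merged; set of 9 now {9, 12}
Step 11: find(2) -> no change; set of 2 is {2, 10}
Step 12: union(9, 1) -> merged; set of 9 now {1, 3, 9, 12}
Step 13: union(3, 1) -> already same set; set of 3 now {1, 3, 9, 12}
Step 14: find(9) -> no change; set of 9 is {1, 3, 9, 12}
Step 15: union(8, 11) -> merged; set of 8 now {8, 11}
Component of 9: {1, 3, 9, 12}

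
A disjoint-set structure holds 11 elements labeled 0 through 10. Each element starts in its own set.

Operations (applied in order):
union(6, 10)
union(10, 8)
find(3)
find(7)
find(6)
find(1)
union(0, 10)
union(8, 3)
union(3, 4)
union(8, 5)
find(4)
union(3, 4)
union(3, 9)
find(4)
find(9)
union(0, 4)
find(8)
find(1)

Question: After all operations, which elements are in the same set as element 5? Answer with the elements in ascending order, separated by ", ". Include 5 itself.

Answer: 0, 3, 4, 5, 6, 8, 9, 10

Derivation:
Step 1: union(6, 10) -> merged; set of 6 now {6, 10}
Step 2: union(10, 8) -> merged; set of 10 now {6, 8, 10}
Step 3: find(3) -> no change; set of 3 is {3}
Step 4: find(7) -> no change; set of 7 is {7}
Step 5: find(6) -> no change; set of 6 is {6, 8, 10}
Step 6: find(1) -> no change; set of 1 is {1}
Step 7: union(0, 10) -> merged; set of 0 now {0, 6, 8, 10}
Step 8: union(8, 3) -> merged; set of 8 now {0, 3, 6, 8, 10}
Step 9: union(3, 4) -> merged; set of 3 now {0, 3, 4, 6, 8, 10}
Step 10: union(8, 5) -> merged; set of 8 now {0, 3, 4, 5, 6, 8, 10}
Step 11: find(4) -> no change; set of 4 is {0, 3, 4, 5, 6, 8, 10}
Step 12: union(3, 4) -> already same set; set of 3 now {0, 3, 4, 5, 6, 8, 10}
Step 13: union(3, 9) -> merged; set of 3 now {0, 3, 4, 5, 6, 8, 9, 10}
Step 14: find(4) -> no change; set of 4 is {0, 3, 4, 5, 6, 8, 9, 10}
Step 15: find(9) -> no change; set of 9 is {0, 3, 4, 5, 6, 8, 9, 10}
Step 16: union(0, 4) -> already same set; set of 0 now {0, 3, 4, 5, 6, 8, 9, 10}
Step 17: find(8) -> no change; set of 8 is {0, 3, 4, 5, 6, 8, 9, 10}
Step 18: find(1) -> no change; set of 1 is {1}
Component of 5: {0, 3, 4, 5, 6, 8, 9, 10}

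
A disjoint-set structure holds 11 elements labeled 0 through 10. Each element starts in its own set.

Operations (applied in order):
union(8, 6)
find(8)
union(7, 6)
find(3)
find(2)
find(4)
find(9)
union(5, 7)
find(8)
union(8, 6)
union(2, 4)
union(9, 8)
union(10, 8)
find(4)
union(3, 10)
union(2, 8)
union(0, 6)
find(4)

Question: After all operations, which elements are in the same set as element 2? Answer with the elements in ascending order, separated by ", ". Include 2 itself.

Answer: 0, 2, 3, 4, 5, 6, 7, 8, 9, 10

Derivation:
Step 1: union(8, 6) -> merged; set of 8 now {6, 8}
Step 2: find(8) -> no change; set of 8 is {6, 8}
Step 3: union(7, 6) -> merged; set of 7 now {6, 7, 8}
Step 4: find(3) -> no change; set of 3 is {3}
Step 5: find(2) -> no change; set of 2 is {2}
Step 6: find(4) -> no change; set of 4 is {4}
Step 7: find(9) -> no change; set of 9 is {9}
Step 8: union(5, 7) -> merged; set of 5 now {5, 6, 7, 8}
Step 9: find(8) -> no change; set of 8 is {5, 6, 7, 8}
Step 10: union(8, 6) -> already same set; set of 8 now {5, 6, 7, 8}
Step 11: union(2, 4) -> merged; set of 2 now {2, 4}
Step 12: union(9, 8) -> merged; set of 9 now {5, 6, 7, 8, 9}
Step 13: union(10, 8) -> merged; set of 10 now {5, 6, 7, 8, 9, 10}
Step 14: find(4) -> no change; set of 4 is {2, 4}
Step 15: union(3, 10) -> merged; set of 3 now {3, 5, 6, 7, 8, 9, 10}
Step 16: union(2, 8) -> merged; set of 2 now {2, 3, 4, 5, 6, 7, 8, 9, 10}
Step 17: union(0, 6) -> merged; set of 0 now {0, 2, 3, 4, 5, 6, 7, 8, 9, 10}
Step 18: find(4) -> no change; set of 4 is {0, 2, 3, 4, 5, 6, 7, 8, 9, 10}
Component of 2: {0, 2, 3, 4, 5, 6, 7, 8, 9, 10}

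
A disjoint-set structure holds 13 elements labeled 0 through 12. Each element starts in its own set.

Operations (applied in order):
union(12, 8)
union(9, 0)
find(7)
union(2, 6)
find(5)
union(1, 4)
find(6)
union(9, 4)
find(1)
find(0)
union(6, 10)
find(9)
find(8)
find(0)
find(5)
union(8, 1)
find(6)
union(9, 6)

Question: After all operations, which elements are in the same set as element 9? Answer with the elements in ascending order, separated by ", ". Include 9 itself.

Step 1: union(12, 8) -> merged; set of 12 now {8, 12}
Step 2: union(9, 0) -> merged; set of 9 now {0, 9}
Step 3: find(7) -> no change; set of 7 is {7}
Step 4: union(2, 6) -> merged; set of 2 now {2, 6}
Step 5: find(5) -> no change; set of 5 is {5}
Step 6: union(1, 4) -> merged; set of 1 now {1, 4}
Step 7: find(6) -> no change; set of 6 is {2, 6}
Step 8: union(9, 4) -> merged; set of 9 now {0, 1, 4, 9}
Step 9: find(1) -> no change; set of 1 is {0, 1, 4, 9}
Step 10: find(0) -> no change; set of 0 is {0, 1, 4, 9}
Step 11: union(6, 10) -> merged; set of 6 now {2, 6, 10}
Step 12: find(9) -> no change; set of 9 is {0, 1, 4, 9}
Step 13: find(8) -> no change; set of 8 is {8, 12}
Step 14: find(0) -> no change; set of 0 is {0, 1, 4, 9}
Step 15: find(5) -> no change; set of 5 is {5}
Step 16: union(8, 1) -> merged; set of 8 now {0, 1, 4, 8, 9, 12}
Step 17: find(6) -> no change; set of 6 is {2, 6, 10}
Step 18: union(9, 6) -> merged; set of 9 now {0, 1, 2, 4, 6, 8, 9, 10, 12}
Component of 9: {0, 1, 2, 4, 6, 8, 9, 10, 12}

Answer: 0, 1, 2, 4, 6, 8, 9, 10, 12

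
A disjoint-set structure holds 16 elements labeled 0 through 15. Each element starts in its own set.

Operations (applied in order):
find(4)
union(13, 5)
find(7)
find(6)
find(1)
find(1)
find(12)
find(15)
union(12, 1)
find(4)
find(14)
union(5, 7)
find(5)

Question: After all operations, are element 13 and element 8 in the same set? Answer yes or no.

Answer: no

Derivation:
Step 1: find(4) -> no change; set of 4 is {4}
Step 2: union(13, 5) -> merged; set of 13 now {5, 13}
Step 3: find(7) -> no change; set of 7 is {7}
Step 4: find(6) -> no change; set of 6 is {6}
Step 5: find(1) -> no change; set of 1 is {1}
Step 6: find(1) -> no change; set of 1 is {1}
Step 7: find(12) -> no change; set of 12 is {12}
Step 8: find(15) -> no change; set of 15 is {15}
Step 9: union(12, 1) -> merged; set of 12 now {1, 12}
Step 10: find(4) -> no change; set of 4 is {4}
Step 11: find(14) -> no change; set of 14 is {14}
Step 12: union(5, 7) -> merged; set of 5 now {5, 7, 13}
Step 13: find(5) -> no change; set of 5 is {5, 7, 13}
Set of 13: {5, 7, 13}; 8 is not a member.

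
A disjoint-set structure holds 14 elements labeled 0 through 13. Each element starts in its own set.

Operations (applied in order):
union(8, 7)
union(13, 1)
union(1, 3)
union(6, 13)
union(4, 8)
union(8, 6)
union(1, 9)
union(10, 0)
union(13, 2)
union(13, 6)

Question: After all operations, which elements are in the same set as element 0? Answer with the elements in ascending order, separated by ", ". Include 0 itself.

Step 1: union(8, 7) -> merged; set of 8 now {7, 8}
Step 2: union(13, 1) -> merged; set of 13 now {1, 13}
Step 3: union(1, 3) -> merged; set of 1 now {1, 3, 13}
Step 4: union(6, 13) -> merged; set of 6 now {1, 3, 6, 13}
Step 5: union(4, 8) -> merged; set of 4 now {4, 7, 8}
Step 6: union(8, 6) -> merged; set of 8 now {1, 3, 4, 6, 7, 8, 13}
Step 7: union(1, 9) -> merged; set of 1 now {1, 3, 4, 6, 7, 8, 9, 13}
Step 8: union(10, 0) -> merged; set of 10 now {0, 10}
Step 9: union(13, 2) -> merged; set of 13 now {1, 2, 3, 4, 6, 7, 8, 9, 13}
Step 10: union(13, 6) -> already same set; set of 13 now {1, 2, 3, 4, 6, 7, 8, 9, 13}
Component of 0: {0, 10}

Answer: 0, 10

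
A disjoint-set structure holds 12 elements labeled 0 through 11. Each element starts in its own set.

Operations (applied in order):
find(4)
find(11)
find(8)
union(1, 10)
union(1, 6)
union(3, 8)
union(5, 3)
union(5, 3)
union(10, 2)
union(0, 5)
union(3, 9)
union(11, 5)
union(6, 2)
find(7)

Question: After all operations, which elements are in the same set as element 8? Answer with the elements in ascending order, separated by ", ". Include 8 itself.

Answer: 0, 3, 5, 8, 9, 11

Derivation:
Step 1: find(4) -> no change; set of 4 is {4}
Step 2: find(11) -> no change; set of 11 is {11}
Step 3: find(8) -> no change; set of 8 is {8}
Step 4: union(1, 10) -> merged; set of 1 now {1, 10}
Step 5: union(1, 6) -> merged; set of 1 now {1, 6, 10}
Step 6: union(3, 8) -> merged; set of 3 now {3, 8}
Step 7: union(5, 3) -> merged; set of 5 now {3, 5, 8}
Step 8: union(5, 3) -> already same set; set of 5 now {3, 5, 8}
Step 9: union(10, 2) -> merged; set of 10 now {1, 2, 6, 10}
Step 10: union(0, 5) -> merged; set of 0 now {0, 3, 5, 8}
Step 11: union(3, 9) -> merged; set of 3 now {0, 3, 5, 8, 9}
Step 12: union(11, 5) -> merged; set of 11 now {0, 3, 5, 8, 9, 11}
Step 13: union(6, 2) -> already same set; set of 6 now {1, 2, 6, 10}
Step 14: find(7) -> no change; set of 7 is {7}
Component of 8: {0, 3, 5, 8, 9, 11}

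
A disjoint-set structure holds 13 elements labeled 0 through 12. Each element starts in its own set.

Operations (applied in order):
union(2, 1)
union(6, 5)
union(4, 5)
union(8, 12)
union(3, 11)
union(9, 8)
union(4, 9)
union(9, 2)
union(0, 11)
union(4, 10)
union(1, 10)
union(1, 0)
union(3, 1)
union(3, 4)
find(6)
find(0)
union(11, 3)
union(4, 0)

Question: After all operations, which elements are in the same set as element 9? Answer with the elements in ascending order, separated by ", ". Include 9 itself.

Step 1: union(2, 1) -> merged; set of 2 now {1, 2}
Step 2: union(6, 5) -> merged; set of 6 now {5, 6}
Step 3: union(4, 5) -> merged; set of 4 now {4, 5, 6}
Step 4: union(8, 12) -> merged; set of 8 now {8, 12}
Step 5: union(3, 11) -> merged; set of 3 now {3, 11}
Step 6: union(9, 8) -> merged; set of 9 now {8, 9, 12}
Step 7: union(4, 9) -> merged; set of 4 now {4, 5, 6, 8, 9, 12}
Step 8: union(9, 2) -> merged; set of 9 now {1, 2, 4, 5, 6, 8, 9, 12}
Step 9: union(0, 11) -> merged; set of 0 now {0, 3, 11}
Step 10: union(4, 10) -> merged; set of 4 now {1, 2, 4, 5, 6, 8, 9, 10, 12}
Step 11: union(1, 10) -> already same set; set of 1 now {1, 2, 4, 5, 6, 8, 9, 10, 12}
Step 12: union(1, 0) -> merged; set of 1 now {0, 1, 2, 3, 4, 5, 6, 8, 9, 10, 11, 12}
Step 13: union(3, 1) -> already same set; set of 3 now {0, 1, 2, 3, 4, 5, 6, 8, 9, 10, 11, 12}
Step 14: union(3, 4) -> already same set; set of 3 now {0, 1, 2, 3, 4, 5, 6, 8, 9, 10, 11, 12}
Step 15: find(6) -> no change; set of 6 is {0, 1, 2, 3, 4, 5, 6, 8, 9, 10, 11, 12}
Step 16: find(0) -> no change; set of 0 is {0, 1, 2, 3, 4, 5, 6, 8, 9, 10, 11, 12}
Step 17: union(11, 3) -> already same set; set of 11 now {0, 1, 2, 3, 4, 5, 6, 8, 9, 10, 11, 12}
Step 18: union(4, 0) -> already same set; set of 4 now {0, 1, 2, 3, 4, 5, 6, 8, 9, 10, 11, 12}
Component of 9: {0, 1, 2, 3, 4, 5, 6, 8, 9, 10, 11, 12}

Answer: 0, 1, 2, 3, 4, 5, 6, 8, 9, 10, 11, 12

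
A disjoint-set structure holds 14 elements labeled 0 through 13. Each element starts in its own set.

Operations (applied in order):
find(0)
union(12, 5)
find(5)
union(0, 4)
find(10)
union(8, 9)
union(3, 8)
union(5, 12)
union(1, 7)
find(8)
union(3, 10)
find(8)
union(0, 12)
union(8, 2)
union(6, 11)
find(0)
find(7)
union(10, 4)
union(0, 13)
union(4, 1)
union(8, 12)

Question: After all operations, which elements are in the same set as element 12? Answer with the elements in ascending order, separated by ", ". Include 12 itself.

Answer: 0, 1, 2, 3, 4, 5, 7, 8, 9, 10, 12, 13

Derivation:
Step 1: find(0) -> no change; set of 0 is {0}
Step 2: union(12, 5) -> merged; set of 12 now {5, 12}
Step 3: find(5) -> no change; set of 5 is {5, 12}
Step 4: union(0, 4) -> merged; set of 0 now {0, 4}
Step 5: find(10) -> no change; set of 10 is {10}
Step 6: union(8, 9) -> merged; set of 8 now {8, 9}
Step 7: union(3, 8) -> merged; set of 3 now {3, 8, 9}
Step 8: union(5, 12) -> already same set; set of 5 now {5, 12}
Step 9: union(1, 7) -> merged; set of 1 now {1, 7}
Step 10: find(8) -> no change; set of 8 is {3, 8, 9}
Step 11: union(3, 10) -> merged; set of 3 now {3, 8, 9, 10}
Step 12: find(8) -> no change; set of 8 is {3, 8, 9, 10}
Step 13: union(0, 12) -> merged; set of 0 now {0, 4, 5, 12}
Step 14: union(8, 2) -> merged; set of 8 now {2, 3, 8, 9, 10}
Step 15: union(6, 11) -> merged; set of 6 now {6, 11}
Step 16: find(0) -> no change; set of 0 is {0, 4, 5, 12}
Step 17: find(7) -> no change; set of 7 is {1, 7}
Step 18: union(10, 4) -> merged; set of 10 now {0, 2, 3, 4, 5, 8, 9, 10, 12}
Step 19: union(0, 13) -> merged; set of 0 now {0, 2, 3, 4, 5, 8, 9, 10, 12, 13}
Step 20: union(4, 1) -> merged; set of 4 now {0, 1, 2, 3, 4, 5, 7, 8, 9, 10, 12, 13}
Step 21: union(8, 12) -> already same set; set of 8 now {0, 1, 2, 3, 4, 5, 7, 8, 9, 10, 12, 13}
Component of 12: {0, 1, 2, 3, 4, 5, 7, 8, 9, 10, 12, 13}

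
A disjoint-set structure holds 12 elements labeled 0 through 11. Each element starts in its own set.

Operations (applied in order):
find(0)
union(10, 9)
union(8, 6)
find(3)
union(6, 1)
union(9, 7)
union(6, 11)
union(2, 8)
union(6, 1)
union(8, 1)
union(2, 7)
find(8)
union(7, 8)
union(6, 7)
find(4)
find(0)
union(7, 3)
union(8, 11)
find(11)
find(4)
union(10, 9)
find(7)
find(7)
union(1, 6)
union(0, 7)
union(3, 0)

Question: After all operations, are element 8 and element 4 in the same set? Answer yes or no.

Answer: no

Derivation:
Step 1: find(0) -> no change; set of 0 is {0}
Step 2: union(10, 9) -> merged; set of 10 now {9, 10}
Step 3: union(8, 6) -> merged; set of 8 now {6, 8}
Step 4: find(3) -> no change; set of 3 is {3}
Step 5: union(6, 1) -> merged; set of 6 now {1, 6, 8}
Step 6: union(9, 7) -> merged; set of 9 now {7, 9, 10}
Step 7: union(6, 11) -> merged; set of 6 now {1, 6, 8, 11}
Step 8: union(2, 8) -> merged; set of 2 now {1, 2, 6, 8, 11}
Step 9: union(6, 1) -> already same set; set of 6 now {1, 2, 6, 8, 11}
Step 10: union(8, 1) -> already same set; set of 8 now {1, 2, 6, 8, 11}
Step 11: union(2, 7) -> merged; set of 2 now {1, 2, 6, 7, 8, 9, 10, 11}
Step 12: find(8) -> no change; set of 8 is {1, 2, 6, 7, 8, 9, 10, 11}
Step 13: union(7, 8) -> already same set; set of 7 now {1, 2, 6, 7, 8, 9, 10, 11}
Step 14: union(6, 7) -> already same set; set of 6 now {1, 2, 6, 7, 8, 9, 10, 11}
Step 15: find(4) -> no change; set of 4 is {4}
Step 16: find(0) -> no change; set of 0 is {0}
Step 17: union(7, 3) -> merged; set of 7 now {1, 2, 3, 6, 7, 8, 9, 10, 11}
Step 18: union(8, 11) -> already same set; set of 8 now {1, 2, 3, 6, 7, 8, 9, 10, 11}
Step 19: find(11) -> no change; set of 11 is {1, 2, 3, 6, 7, 8, 9, 10, 11}
Step 20: find(4) -> no change; set of 4 is {4}
Step 21: union(10, 9) -> already same set; set of 10 now {1, 2, 3, 6, 7, 8, 9, 10, 11}
Step 22: find(7) -> no change; set of 7 is {1, 2, 3, 6, 7, 8, 9, 10, 11}
Step 23: find(7) -> no change; set of 7 is {1, 2, 3, 6, 7, 8, 9, 10, 11}
Step 24: union(1, 6) -> already same set; set of 1 now {1, 2, 3, 6, 7, 8, 9, 10, 11}
Step 25: union(0, 7) -> merged; set of 0 now {0, 1, 2, 3, 6, 7, 8, 9, 10, 11}
Step 26: union(3, 0) -> already same set; set of 3 now {0, 1, 2, 3, 6, 7, 8, 9, 10, 11}
Set of 8: {0, 1, 2, 3, 6, 7, 8, 9, 10, 11}; 4 is not a member.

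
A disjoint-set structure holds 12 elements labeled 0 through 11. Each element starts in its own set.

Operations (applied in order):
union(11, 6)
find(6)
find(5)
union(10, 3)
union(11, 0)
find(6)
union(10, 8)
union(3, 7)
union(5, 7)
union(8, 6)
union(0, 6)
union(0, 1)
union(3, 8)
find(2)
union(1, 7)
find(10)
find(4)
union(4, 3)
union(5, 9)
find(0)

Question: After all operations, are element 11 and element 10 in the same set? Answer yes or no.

Answer: yes

Derivation:
Step 1: union(11, 6) -> merged; set of 11 now {6, 11}
Step 2: find(6) -> no change; set of 6 is {6, 11}
Step 3: find(5) -> no change; set of 5 is {5}
Step 4: union(10, 3) -> merged; set of 10 now {3, 10}
Step 5: union(11, 0) -> merged; set of 11 now {0, 6, 11}
Step 6: find(6) -> no change; set of 6 is {0, 6, 11}
Step 7: union(10, 8) -> merged; set of 10 now {3, 8, 10}
Step 8: union(3, 7) -> merged; set of 3 now {3, 7, 8, 10}
Step 9: union(5, 7) -> merged; set of 5 now {3, 5, 7, 8, 10}
Step 10: union(8, 6) -> merged; set of 8 now {0, 3, 5, 6, 7, 8, 10, 11}
Step 11: union(0, 6) -> already same set; set of 0 now {0, 3, 5, 6, 7, 8, 10, 11}
Step 12: union(0, 1) -> merged; set of 0 now {0, 1, 3, 5, 6, 7, 8, 10, 11}
Step 13: union(3, 8) -> already same set; set of 3 now {0, 1, 3, 5, 6, 7, 8, 10, 11}
Step 14: find(2) -> no change; set of 2 is {2}
Step 15: union(1, 7) -> already same set; set of 1 now {0, 1, 3, 5, 6, 7, 8, 10, 11}
Step 16: find(10) -> no change; set of 10 is {0, 1, 3, 5, 6, 7, 8, 10, 11}
Step 17: find(4) -> no change; set of 4 is {4}
Step 18: union(4, 3) -> merged; set of 4 now {0, 1, 3, 4, 5, 6, 7, 8, 10, 11}
Step 19: union(5, 9) -> merged; set of 5 now {0, 1, 3, 4, 5, 6, 7, 8, 9, 10, 11}
Step 20: find(0) -> no change; set of 0 is {0, 1, 3, 4, 5, 6, 7, 8, 9, 10, 11}
Set of 11: {0, 1, 3, 4, 5, 6, 7, 8, 9, 10, 11}; 10 is a member.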